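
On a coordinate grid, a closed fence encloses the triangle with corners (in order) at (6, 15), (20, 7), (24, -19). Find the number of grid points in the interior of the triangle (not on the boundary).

164

The shoelace formula gives twice the area as |(6·7 − 20·15) + (20·(-19) − 24·7) + (24·15 − 6·(-19))| = 332, so the area is 166.
The number of boundary lattice points is Σ gcd(|Δx|,|Δy|) = gcd(14,8) + gcd(4,26) + gcd(18,34) = 2+2+2 = 6.
By Pick's theorem A = I + B/2 − 1, so I = 166 − 6/2 + 1 = 164.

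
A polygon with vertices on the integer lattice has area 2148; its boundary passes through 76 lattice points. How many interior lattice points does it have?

Pick's theorem A = I + B/2 − 1 rearranges to I = A − B/2 + 1 = 2148 − 76/2 + 1 = 2111.

2111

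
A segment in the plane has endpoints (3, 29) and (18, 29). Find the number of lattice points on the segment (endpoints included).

The number of lattice points on a segment between lattice points is gcd(|Δx|,|Δy|) + 1 = gcd(15,0) + 1 = 15 + 1 = 16.

16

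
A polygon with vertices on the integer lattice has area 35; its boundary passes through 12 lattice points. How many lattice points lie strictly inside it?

30

From Pick's theorem, I = A − B/2 + 1 = 35 − 12/2 + 1 = 30.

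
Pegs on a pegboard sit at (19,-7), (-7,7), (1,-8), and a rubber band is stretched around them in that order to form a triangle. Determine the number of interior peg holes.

Using the shoelace formula, 2A = |(19·7 − (-7)·(-7)) + ((-7)·(-8) − 1·7) + (1·(-7) − 19·(-8))| = 278, so the area is 139.
Along each edge there are gcd(|Δx|,|Δy|)+1 lattice points, so counting each shared vertex once the boundary has gcd(26,14) + gcd(8,15) + gcd(18,1) = 2+1+1 = 4.
Pick's theorem gives I = A − B/2 + 1 = 139 − 4/2 + 1 = 138.

138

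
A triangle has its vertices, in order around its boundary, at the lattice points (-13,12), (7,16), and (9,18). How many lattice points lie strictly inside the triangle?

13

The shoelace formula gives twice the area as |((-13)·16 − 7·12) + (7·18 − 9·16) + (9·12 − (-13)·18)| = 32, so the area is 16.
Along each edge there are gcd(|Δx|,|Δy|)+1 lattice points, so counting each shared vertex once the boundary has gcd(20,4) + gcd(2,2) + gcd(22,6) = 4+2+2 = 8.
By Pick's theorem A = I + B/2 − 1, so I = 16 − 8/2 + 1 = 13.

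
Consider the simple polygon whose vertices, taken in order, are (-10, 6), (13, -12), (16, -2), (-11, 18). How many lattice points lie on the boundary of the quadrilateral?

The number of boundary lattice points is Σ gcd(|Δx|,|Δy|) = gcd(23,18) + gcd(3,10) + gcd(27,20) + gcd(1,12) = 1+1+1+1 = 4.

4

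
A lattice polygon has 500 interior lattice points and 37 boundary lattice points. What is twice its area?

Pick's theorem states A = I + B/2 − 1, so A = 500 + 37/2 − 1 = 1035/2.
Hence 2A = 1035.

1035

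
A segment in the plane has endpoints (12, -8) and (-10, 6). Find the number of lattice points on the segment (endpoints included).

3

The number of lattice points on a segment between lattice points is gcd(|Δx|,|Δy|) + 1 = gcd(22,14) + 1 = 2 + 1 = 3.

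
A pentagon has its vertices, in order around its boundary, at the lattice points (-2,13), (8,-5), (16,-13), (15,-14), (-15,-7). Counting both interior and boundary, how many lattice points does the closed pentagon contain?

Using the shoelace formula, 2A = |[(-2)·(-5) − 8·13] + [8·(-13) − 16·(-5)] + [16·(-14) − 15·(-13)] + [15·(-7) − (-15)·(-14)] + [(-15)·13 − (-2)·(-7)]| = 671, so the area is 671/2.
Summing gcd(|Δx|,|Δy|) over the edges gives the boundary count: gcd(10,18) + gcd(8,8) + gcd(1,1) + gcd(30,7) + gcd(13,20) = 2+8+1+1+1 = 13.
Pick's theorem gives I = A − B/2 + 1 = 671/2 − 13/2 + 1 = 330, so the closed region contains I + B = 330 + 13 = 343 lattice points.

343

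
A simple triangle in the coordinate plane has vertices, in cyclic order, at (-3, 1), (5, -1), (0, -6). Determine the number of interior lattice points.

The shoelace formula gives twice the area as |[(-3)·(-1) − 5·1] + [5·(-6) − 0·(-1)] + [0·1 − (-3)·(-6)]| = 50, so the area is 25.
The number of boundary lattice points is Σ gcd(|Δx|,|Δy|) = gcd(8,2) + gcd(5,5) + gcd(3,7) = 2+5+1 = 8.
Pick's theorem gives I = A − B/2 + 1 = 25 − 8/2 + 1 = 22.

22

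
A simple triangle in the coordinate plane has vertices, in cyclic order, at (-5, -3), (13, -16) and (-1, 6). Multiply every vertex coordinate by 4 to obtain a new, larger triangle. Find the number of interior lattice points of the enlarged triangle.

The shoelace formula gives twice the area as |((-5)·(-16) − 13·(-3)) + (13·6 − (-1)·(-16)) + ((-1)·(-3) − (-5)·6)| = 214, so the area is 107.
Summing gcd(|Δx|,|Δy|) over the edges gives the boundary count: gcd(18,13) + gcd(14,22) + gcd(4,9) = 1+2+1 = 4.
Scaling by 4 multiplies the area by 4² = 16 (so the new area is 1712) and multiplies the boundary lattice-point count by 4, giving 16.
By Pick's theorem, the interior count of the dilated polygon is 1712 − 16/2 + 1 = 1705.

1705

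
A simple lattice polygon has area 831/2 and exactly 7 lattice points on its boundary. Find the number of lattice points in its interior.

From Pick's theorem, I = A − B/2 + 1 = 831/2 − 7/2 + 1 = 413.

413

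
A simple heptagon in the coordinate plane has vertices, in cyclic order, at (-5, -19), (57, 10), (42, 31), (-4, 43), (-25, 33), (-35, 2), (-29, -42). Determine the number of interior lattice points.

Using the shoelace formula, 2A = |((-5)·10 − 57·(-19)) + (57·31 − 42·10) + (42·43 − (-4)·31) + ((-4)·33 − (-25)·43) + ((-25)·2 − (-35)·33) + ((-35)·(-42) − (-29)·2) + ((-29)·(-19) − (-5)·(-42))| = 8227, so the area is 4113.5.
Along each edge there are gcd(|Δx|,|Δy|)+1 lattice points, so counting each shared vertex once the boundary has gcd(62,29) + gcd(15,21) + gcd(46,12) + gcd(21,10) + gcd(10,31) + gcd(6,44) + gcd(24,23) = 1+3+2+1+1+2+1 = 11.
By Pick's theorem A = I + B/2 − 1, so I = 4113.5 − 11/2 + 1 = 4109.

4109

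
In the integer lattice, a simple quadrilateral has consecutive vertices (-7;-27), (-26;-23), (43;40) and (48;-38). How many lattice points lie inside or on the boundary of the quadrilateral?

2863

Using the shoelace formula, 2A = |((-7)·(-23) − (-26)·(-27)) + ((-26)·40 − 43·(-23)) + (43·(-38) − 48·40) + (48·(-27) − (-7)·(-38))| = 5708, so the area is 2854.
Summing gcd(|Δx|,|Δy|) over the edges gives the boundary count: gcd(19,4) + gcd(69,63) + gcd(5,78) + gcd(55,11) = 1+3+1+11 = 16.
Pick's theorem gives I = A − B/2 + 1 = 2854 − 16/2 + 1 = 2847, so the closed region contains I + B = 2847 + 16 = 2863 lattice points.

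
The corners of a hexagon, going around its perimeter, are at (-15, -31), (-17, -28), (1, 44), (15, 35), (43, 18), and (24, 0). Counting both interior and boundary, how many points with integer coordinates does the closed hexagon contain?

By the shoelace formula, twice the signed area is |[(-15)·(-28) − (-17)·(-31)] + [(-17)·44 − 1·(-28)] + [1·35 − 15·44] + [15·18 − 43·35] + [43·0 − 24·18] + [24·(-31) − (-15)·0]| = 3863, so the area is 3863/2.
Along each edge there are gcd(|Δx|,|Δy|)+1 lattice points, so counting each shared vertex once the boundary has gcd(2,3) + gcd(18,72) + gcd(14,9) + gcd(28,17) + gcd(19,18) + gcd(39,31) = 1+18+1+1+1+1 = 23.
Pick's theorem gives I = A − B/2 + 1 = 3863/2 − 23/2 + 1 = 1921, so the closed region contains I + B = 1921 + 23 = 1944 lattice points.

1944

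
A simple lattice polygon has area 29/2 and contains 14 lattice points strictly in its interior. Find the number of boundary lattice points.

3

Pick's theorem gives A = I + B/2 − 1, so B = 2(A − I + 1) = 2(29/2 − 14 + 1) = 3.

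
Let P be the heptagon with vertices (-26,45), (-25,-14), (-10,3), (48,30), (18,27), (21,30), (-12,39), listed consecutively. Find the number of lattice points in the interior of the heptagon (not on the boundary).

By the shoelace formula, twice the signed area is |((-26)·(-14) − (-25)·45) + ((-25)·3 − (-10)·(-14)) + ((-10)·30 − 48·3) + (48·27 − 18·30) + (18·30 − 21·27) + (21·39 − (-12)·30) + ((-12)·45 − (-26)·39)| = 3212, so the area is 1606.
Along each edge there are gcd(|Δx|,|Δy|)+1 lattice points, so counting each shared vertex once the boundary has gcd(1,59) + gcd(15,17) + gcd(58,27) + gcd(30,3) + gcd(3,3) + gcd(33,9) + gcd(14,6) = 1+1+1+3+3+3+2 = 14.
By Pick's theorem A = I + B/2 − 1, so I = 1606 − 14/2 + 1 = 1600.

1600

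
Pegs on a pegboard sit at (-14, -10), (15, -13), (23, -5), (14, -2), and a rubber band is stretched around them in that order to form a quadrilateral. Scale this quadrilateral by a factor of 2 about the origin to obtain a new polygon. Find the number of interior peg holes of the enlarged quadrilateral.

Using the shoelace formula, 2A = |[(-14)·(-13) − 15·(-10)] + [15·(-5) − 23·(-13)] + [23·(-2) − 14·(-5)] + [14·(-10) − (-14)·(-2)]| = 412, so the area is 206.
The number of boundary lattice points is Σ gcd(|Δx|,|Δy|) = gcd(29,3) + gcd(8,8) + gcd(9,3) + gcd(28,8) = 1+8+3+4 = 16.
Scaling by 2 multiplies the area by 2² = 4 (so the new area is 824) and multiplies the boundary lattice-point count by 2, giving 32.
By Pick's theorem, the interior count of the dilated polygon is 824 − 32/2 + 1 = 809.

809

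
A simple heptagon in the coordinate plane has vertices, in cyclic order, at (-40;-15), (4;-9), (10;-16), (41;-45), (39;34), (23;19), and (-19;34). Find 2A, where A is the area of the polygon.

6548

The shoelace formula gives twice the area as |((-40)·(-9) − 4·(-15)) + (4·(-16) − 10·(-9)) + (10·(-45) − 41·(-16)) + (41·34 − 39·(-45)) + (39·19 − 23·34) + (23·34 − (-19)·19) + ((-19)·(-15) − (-40)·34)| = 6548, so the area is 3274.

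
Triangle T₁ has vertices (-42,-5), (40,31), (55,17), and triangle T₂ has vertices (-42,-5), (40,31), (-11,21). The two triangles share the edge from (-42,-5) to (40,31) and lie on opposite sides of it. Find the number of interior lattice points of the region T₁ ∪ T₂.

The union is the simple quadrilateral with vertices (-42,-5), (55,17), (40,31), (-11,21) in order.
The shoelace formula gives twice the area as |[(-42)·17 − 55·(-5)] + [55·31 − 40·17] + [40·21 − (-11)·31] + [(-11)·(-5) − (-42)·21]| = 2704, so the area is 1352.
Along each edge there are gcd(|Δx|,|Δy|)+1 lattice points, so counting each shared vertex once the boundary has gcd(97,22) + gcd(15,14) + gcd(51,10) + gcd(31,26) = 1+1+1+1 = 4.
By Pick's theorem I = A − B/2 + 1 = 1352 − 4/2 + 1 = 1351.

1351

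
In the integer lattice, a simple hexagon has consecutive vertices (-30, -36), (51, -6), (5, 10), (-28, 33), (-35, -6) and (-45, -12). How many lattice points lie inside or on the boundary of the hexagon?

2874

By the shoelace formula, twice the signed area is |((-30)·(-6) − 51·(-36)) + (51·10 − 5·(-6)) + (5·33 − (-28)·10) + ((-28)·(-6) − (-35)·33) + ((-35)·(-12) − (-45)·(-6)) + ((-45)·(-36) − (-30)·(-12))| = 5734, so the area is 2867.
Summing gcd(|Δx|,|Δy|) over the edges gives the boundary count: gcd(81,30) + gcd(46,16) + gcd(33,23) + gcd(7,39) + gcd(10,6) + gcd(15,24) = 3+2+1+1+2+3 = 12.
Pick's theorem gives I = A − B/2 + 1 = 2867 − 12/2 + 1 = 2862, so the closed region contains I + B = 2862 + 12 = 2874 lattice points.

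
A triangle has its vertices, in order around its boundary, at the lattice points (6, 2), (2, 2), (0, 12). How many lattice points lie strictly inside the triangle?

Using the shoelace formula, 2A = |(6·2 − 2·2) + (2·12 − 0·2) + (0·2 − 6·12)| = 40, so the area is 20.
Summing gcd(|Δx|,|Δy|) over the edges gives the boundary count: gcd(4,0) + gcd(2,10) + gcd(6,10) = 4+2+2 = 8.
By Pick's theorem A = I + B/2 − 1, so I = 20 − 8/2 + 1 = 17.

17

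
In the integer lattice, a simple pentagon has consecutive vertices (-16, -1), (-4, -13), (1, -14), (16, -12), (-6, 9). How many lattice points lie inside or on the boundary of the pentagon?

367

Using the shoelace formula, 2A = |[(-16)·(-13) − (-4)·(-1)] + [(-4)·(-14) − 1·(-13)] + [1·(-12) − 16·(-14)] + [16·9 − (-6)·(-12)] + [(-6)·(-1) − (-16)·9]| = 707, so the area is 707/2.
Along each edge there are gcd(|Δx|,|Δy|)+1 lattice points, so counting each shared vertex once the boundary has gcd(12,12) + gcd(5,1) + gcd(15,2) + gcd(22,21) + gcd(10,10) = 12+1+1+1+10 = 25.
Pick's theorem gives I = A − B/2 + 1 = 707/2 − 25/2 + 1 = 342, so the closed region contains I + B = 342 + 25 = 367 lattice points.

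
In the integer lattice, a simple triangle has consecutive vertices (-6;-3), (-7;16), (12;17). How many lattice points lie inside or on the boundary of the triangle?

184

By the shoelace formula, twice the signed area is |[(-6)·16 − (-7)·(-3)] + [(-7)·17 − 12·16] + [12·(-3) − (-6)·17]| = 362, so the area is 181.
Summing gcd(|Δx|,|Δy|) over the edges gives the boundary count: gcd(1,19) + gcd(19,1) + gcd(18,20) = 1+1+2 = 4.
Pick's theorem gives I = A − B/2 + 1 = 181 − 4/2 + 1 = 180, so the closed region contains I + B = 180 + 4 = 184 lattice points.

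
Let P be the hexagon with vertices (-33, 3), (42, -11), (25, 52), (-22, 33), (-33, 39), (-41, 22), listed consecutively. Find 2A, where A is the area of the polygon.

Using the shoelace formula, 2A = |[(-33)·(-11) − 42·3] + [42·52 − 25·(-11)] + [25·33 − (-22)·52] + [(-22)·39 − (-33)·33] + [(-33)·22 − (-41)·39] + [(-41)·3 − (-33)·22]| = 6372, so the area is 3186.

6372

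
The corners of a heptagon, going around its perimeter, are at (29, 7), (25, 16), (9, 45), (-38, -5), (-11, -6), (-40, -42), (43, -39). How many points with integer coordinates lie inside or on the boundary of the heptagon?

4069

Using the shoelace formula, 2A = |(29·16 − 25·7) + (25·45 − 9·16) + (9·(-5) − (-38)·45) + ((-38)·(-6) − (-11)·(-5)) + ((-11)·(-42) − (-40)·(-6)) + ((-40)·(-39) − 43·(-42)) + (43·7 − 29·(-39))| = 8128, so the area is 4064.
The number of boundary lattice points is Σ gcd(|Δx|,|Δy|) = gcd(4,9) + gcd(16,29) + gcd(47,50) + gcd(27,1) + gcd(29,36) + gcd(83,3) + gcd(14,46) = 1+1+1+1+1+1+2 = 8.
Pick's theorem gives I = A − B/2 + 1 = 4064 − 8/2 + 1 = 4061, so the closed region contains I + B = 4061 + 8 = 4069 lattice points.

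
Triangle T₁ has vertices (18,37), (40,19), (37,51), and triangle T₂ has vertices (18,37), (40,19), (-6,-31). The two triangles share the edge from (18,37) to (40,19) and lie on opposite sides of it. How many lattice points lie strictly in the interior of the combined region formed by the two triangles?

1286

The union is the simple quadrilateral with vertices (18,37), (37,51), (40,19), (-6,-31) in order.
By the shoelace formula, twice the signed area is |(18·51 − 37·37) + (37·19 − 40·51) + (40·(-31) − (-6)·19) + ((-6)·37 − 18·(-31))| = 2578, so the area is 1289.
The number of boundary lattice points is Σ gcd(|Δx|,|Δy|) = gcd(19,14) + gcd(3,32) + gcd(46,50) + gcd(24,68) = 1+1+2+4 = 8.
By Pick's theorem I = A − B/2 + 1 = 1289 − 8/2 + 1 = 1286.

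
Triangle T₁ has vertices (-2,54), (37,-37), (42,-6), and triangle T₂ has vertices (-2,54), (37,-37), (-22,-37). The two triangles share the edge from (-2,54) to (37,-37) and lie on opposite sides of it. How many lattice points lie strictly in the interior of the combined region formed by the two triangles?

3485

The union is the simple quadrilateral with vertices (-2,54), (42,-6), (37,-37), (-22,-37) in order.
Using the shoelace formula, 2A = |((-2)·(-6) − 42·54) + (42·(-37) − 37·(-6)) + (37·(-37) − (-22)·(-37)) + ((-22)·54 − (-2)·(-37))| = 7033, so the area is 7033/2.
The number of boundary lattice points is Σ gcd(|Δx|,|Δy|) = gcd(44,60) + gcd(5,31) + gcd(59,0) + gcd(20,91) = 4+1+59+1 = 65.
By Pick's theorem I = A − B/2 + 1 = 7033/2 − 65/2 + 1 = 3485.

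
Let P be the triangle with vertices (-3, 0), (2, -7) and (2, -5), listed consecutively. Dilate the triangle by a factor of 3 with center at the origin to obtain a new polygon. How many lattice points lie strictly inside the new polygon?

By the shoelace formula, twice the signed area is |((-3)·(-7) − 2·0) + (2·(-5) − 2·(-7)) + (2·0 − (-3)·(-5))| = 10, so the area is 5.
Summing gcd(|Δx|,|Δy|) over the edges gives the boundary count: gcd(5,7) + gcd(0,2) + gcd(5,5) = 1+2+5 = 8.
Scaling by 3 multiplies the area by 3² = 9 (so the new area is 45) and multiplies the boundary lattice-point count by 3, giving 24.
By Pick's theorem, the interior count of the dilated polygon is 45 − 24/2 + 1 = 34.

34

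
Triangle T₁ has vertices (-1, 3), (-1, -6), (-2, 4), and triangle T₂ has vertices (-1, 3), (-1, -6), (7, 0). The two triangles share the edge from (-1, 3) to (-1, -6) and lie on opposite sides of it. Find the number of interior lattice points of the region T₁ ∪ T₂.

The union is the simple quadrilateral with vertices (-1, 3), (-2, 4), (-1, -6), (7, 0) in order.
Using the shoelace formula, 2A = |((-1)·4 − (-2)·3) + ((-2)·(-6) − (-1)·4) + ((-1)·0 − 7·(-6)) + (7·3 − (-1)·0)| = 81, so the area is 40.5.
Along each edge there are gcd(|Δx|,|Δy|)+1 lattice points, so counting each shared vertex once the boundary has gcd(1,1) + gcd(1,10) + gcd(8,6) + gcd(8,3) = 1+1+2+1 = 5.
By Pick's theorem I = A − B/2 + 1 = 40.5 − 5/2 + 1 = 39.

39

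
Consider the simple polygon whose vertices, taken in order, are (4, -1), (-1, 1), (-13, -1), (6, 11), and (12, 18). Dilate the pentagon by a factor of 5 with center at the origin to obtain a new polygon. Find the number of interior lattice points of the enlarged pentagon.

The shoelace formula gives twice the area as |[4·1 − (-1)·(-1)] + [(-1)·(-1) − (-13)·1] + [(-13)·11 − 6·(-1)] + [6·18 − 12·11] + [12·(-1) − 4·18]| = 228, so the area is 114.
The number of boundary lattice points is Σ gcd(|Δx|,|Δy|) = gcd(5,2) + gcd(12,2) + gcd(19,12) + gcd(6,7) + gcd(8,19) = 1+2+1+1+1 = 6.
Scaling by 5 multiplies the area by 5² = 25 (so the new area is 2850) and multiplies the boundary lattice-point count by 5, giving 30.
By Pick's theorem, the interior count of the dilated polygon is 2850 − 30/2 + 1 = 2836.

2836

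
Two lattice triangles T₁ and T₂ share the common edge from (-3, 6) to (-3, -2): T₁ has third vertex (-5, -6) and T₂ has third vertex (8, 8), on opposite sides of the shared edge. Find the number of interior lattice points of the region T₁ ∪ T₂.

The union is the simple quadrilateral with vertices (-3, 6), (-5, -6), (-3, -2), (8, 8) in order.
Using the shoelace formula, 2A = |[(-3)·(-6) − (-5)·6] + [(-5)·(-2) − (-3)·(-6)] + [(-3)·8 − 8·(-2)] + [8·6 − (-3)·8]| = 104, so the area is 52.
The number of boundary lattice points is Σ gcd(|Δx|,|Δy|) = gcd(2,12) + gcd(2,4) + gcd(11,10) + gcd(11,2) = 2+2+1+1 = 6.
By Pick's theorem I = A − B/2 + 1 = 52 − 6/2 + 1 = 50.

50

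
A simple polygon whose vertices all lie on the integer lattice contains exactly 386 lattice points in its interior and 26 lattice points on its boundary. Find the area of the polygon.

398

Pick's theorem states A = I + B/2 − 1, so A = 386 + 26/2 − 1 = 398.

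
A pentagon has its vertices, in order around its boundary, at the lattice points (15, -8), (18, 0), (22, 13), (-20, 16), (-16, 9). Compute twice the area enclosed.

1059

Using the shoelace formula, 2A = |(15·0 − 18·(-8)) + (18·13 − 22·0) + (22·16 − (-20)·13) + ((-20)·9 − (-16)·16) + ((-16)·(-8) − 15·9)| = 1059, so the area is 1059/2.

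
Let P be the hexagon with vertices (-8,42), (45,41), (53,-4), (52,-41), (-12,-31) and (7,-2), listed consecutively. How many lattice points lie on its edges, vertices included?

The number of boundary lattice points is Σ gcd(|Δx|,|Δy|) = gcd(53,1) + gcd(8,45) + gcd(1,37) + gcd(64,10) + gcd(19,29) + gcd(15,44) = 1+1+1+2+1+1 = 7.

7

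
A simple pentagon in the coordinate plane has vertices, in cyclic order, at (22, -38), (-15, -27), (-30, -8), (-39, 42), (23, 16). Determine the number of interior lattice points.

3119

The shoelace formula gives twice the area as |(22·(-27) − (-15)·(-38)) + ((-15)·(-8) − (-30)·(-27)) + ((-30)·42 − (-39)·(-8)) + ((-39)·16 − 23·42) + (23·(-38) − 22·16)| = 6242, so the area is 3121.
The number of boundary lattice points is Σ gcd(|Δx|,|Δy|) = gcd(37,11) + gcd(15,19) + gcd(9,50) + gcd(62,26) + gcd(1,54) = 1+1+1+2+1 = 6.
Pick's theorem gives I = A − B/2 + 1 = 3121 − 6/2 + 1 = 3119.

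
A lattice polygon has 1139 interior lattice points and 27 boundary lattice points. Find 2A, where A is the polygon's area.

Pick's theorem states A = I + B/2 − 1, so A = 1139 + 27/2 − 1 = 2303/2.
Hence 2A = 2303.

2303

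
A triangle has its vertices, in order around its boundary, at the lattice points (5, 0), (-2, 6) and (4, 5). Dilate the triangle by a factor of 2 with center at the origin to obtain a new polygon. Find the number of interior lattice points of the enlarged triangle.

56

By the shoelace formula, twice the signed area is |(5·6 − (-2)·0) + ((-2)·5 − 4·6) + (4·0 − 5·5)| = 29, so the area is 14.5.
Along each edge there are gcd(|Δx|,|Δy|)+1 lattice points, so counting each shared vertex once the boundary has gcd(7,6) + gcd(6,1) + gcd(1,5) = 1+1+1 = 3.
Scaling by 2 multiplies the area by 2² = 4 (so the new area is 58) and multiplies the boundary lattice-point count by 2, giving 6.
By Pick's theorem, the interior count of the dilated polygon is 58 − 6/2 + 1 = 56.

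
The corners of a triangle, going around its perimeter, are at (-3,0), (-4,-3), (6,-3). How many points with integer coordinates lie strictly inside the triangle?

9

Using the shoelace formula, 2A = |((-3)·(-3) − (-4)·0) + ((-4)·(-3) − 6·(-3)) + (6·0 − (-3)·(-3))| = 30, so the area is 15.
Summing gcd(|Δx|,|Δy|) over the edges gives the boundary count: gcd(1,3) + gcd(10,0) + gcd(9,3) = 1+10+3 = 14.
Pick's theorem gives I = A − B/2 + 1 = 15 − 14/2 + 1 = 9.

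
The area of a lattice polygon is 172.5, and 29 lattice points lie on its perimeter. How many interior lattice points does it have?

159

Pick's theorem A = I + B/2 − 1 rearranges to I = A − B/2 + 1 = 172.5 − 29/2 + 1 = 159.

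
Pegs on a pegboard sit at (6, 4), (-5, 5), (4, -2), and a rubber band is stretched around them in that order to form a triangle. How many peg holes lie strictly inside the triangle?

The shoelace formula gives twice the area as |(6·5 − (-5)·4) + ((-5)·(-2) − 4·5) + (4·4 − 6·(-2))| = 68, so the area is 34.
The number of boundary lattice points is Σ gcd(|Δx|,|Δy|) = gcd(11,1) + gcd(9,7) + gcd(2,6) = 1+1+2 = 4.
Pick's theorem gives I = A − B/2 + 1 = 34 − 4/2 + 1 = 33.

33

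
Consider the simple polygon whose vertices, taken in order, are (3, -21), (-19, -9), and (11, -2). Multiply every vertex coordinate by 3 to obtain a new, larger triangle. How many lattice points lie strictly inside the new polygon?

Using the shoelace formula, 2A = |(3·(-9) − (-19)·(-21)) + ((-19)·(-2) − 11·(-9)) + (11·(-21) − 3·(-2))| = 514, so the area is 257.
Along each edge there are gcd(|Δx|,|Δy|)+1 lattice points, so counting each shared vertex once the boundary has gcd(22,12) + gcd(30,7) + gcd(8,19) = 2+1+1 = 4.
Scaling by 3 multiplies the area by 3² = 9 (so the new area is 2313) and multiplies the boundary lattice-point count by 3, giving 12.
By Pick's theorem, the interior count of the dilated polygon is 2313 − 12/2 + 1 = 2308.

2308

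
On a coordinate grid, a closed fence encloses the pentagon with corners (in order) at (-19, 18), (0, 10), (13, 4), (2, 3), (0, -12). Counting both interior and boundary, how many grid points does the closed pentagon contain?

274

By the shoelace formula, twice the signed area is |[(-19)·10 − 0·18] + [0·4 − 13·10] + [13·3 − 2·4] + [2·(-12) − 0·3] + [0·18 − (-19)·(-12)]| = 541, so the area is 270.5.
Along each edge there are gcd(|Δx|,|Δy|)+1 lattice points, so counting each shared vertex once the boundary has gcd(19,8) + gcd(13,6) + gcd(11,1) + gcd(2,15) + gcd(19,30) = 1+1+1+1+1 = 5.
Pick's theorem gives I = A − B/2 + 1 = 270.5 − 5/2 + 1 = 269, so the closed region contains I + B = 269 + 5 = 274 lattice points.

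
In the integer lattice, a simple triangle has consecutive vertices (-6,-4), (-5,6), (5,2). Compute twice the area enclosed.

104

The shoelace formula gives twice the area as |((-6)·6 − (-5)·(-4)) + ((-5)·2 − 5·6) + (5·(-4) − (-6)·2)| = 104, so the area is 52.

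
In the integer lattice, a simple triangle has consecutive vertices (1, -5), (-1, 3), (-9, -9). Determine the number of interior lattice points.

By the shoelace formula, twice the signed area is |[1·3 − (-1)·(-5)] + [(-1)·(-9) − (-9)·3] + [(-9)·(-5) − 1·(-9)]| = 88, so the area is 44.
Along each edge there are gcd(|Δx|,|Δy|)+1 lattice points, so counting each shared vertex once the boundary has gcd(2,8) + gcd(8,12) + gcd(10,4) = 2+4+2 = 8.
By Pick's theorem A = I + B/2 − 1, so I = 44 − 8/2 + 1 = 41.

41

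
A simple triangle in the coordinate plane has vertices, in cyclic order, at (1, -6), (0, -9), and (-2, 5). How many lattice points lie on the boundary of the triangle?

The number of boundary lattice points is Σ gcd(|Δx|,|Δy|) = gcd(1,3) + gcd(2,14) + gcd(3,11) = 1+2+1 = 4.

4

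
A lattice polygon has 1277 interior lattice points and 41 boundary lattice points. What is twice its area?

2593

Pick's theorem states A = I + B/2 − 1, so A = 1277 + 41/2 − 1 = 2593/2.
Hence 2A = 2593.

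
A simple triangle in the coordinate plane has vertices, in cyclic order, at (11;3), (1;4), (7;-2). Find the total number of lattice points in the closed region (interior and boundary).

The shoelace formula gives twice the area as |[11·4 − 1·3] + [1·(-2) − 7·4] + [7·3 − 11·(-2)]| = 54, so the area is 27.
Summing gcd(|Δx|,|Δy|) over the edges gives the boundary count: gcd(10,1) + gcd(6,6) + gcd(4,5) = 1+6+1 = 8.
Pick's theorem gives I = A − B/2 + 1 = 27 − 8/2 + 1 = 24, so the closed region contains I + B = 24 + 8 = 32 lattice points.

32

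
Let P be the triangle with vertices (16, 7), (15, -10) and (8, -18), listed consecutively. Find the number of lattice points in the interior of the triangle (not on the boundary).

Using the shoelace formula, 2A = |(16·(-10) − 15·7) + (15·(-18) − 8·(-10)) + (8·7 − 16·(-18))| = 111, so the area is 55.5.
The number of boundary lattice points is Σ gcd(|Δx|,|Δy|) = gcd(1,17) + gcd(7,8) + gcd(8,25) = 1+1+1 = 3.
By Pick's theorem A = I + B/2 − 1, so I = 55.5 − 3/2 + 1 = 55.

55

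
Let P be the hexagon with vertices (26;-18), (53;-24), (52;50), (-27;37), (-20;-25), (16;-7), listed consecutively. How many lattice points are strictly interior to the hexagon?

4664

Using the shoelace formula, 2A = |[26·(-24) − 53·(-18)] + [53·50 − 52·(-24)] + [52·37 − (-27)·50] + [(-27)·(-25) − (-20)·37] + [(-20)·(-7) − 16·(-25)] + [16·(-18) − 26·(-7)]| = 9351, so the area is 9351/2.
Along each edge there are gcd(|Δx|,|Δy|)+1 lattice points, so counting each shared vertex once the boundary has gcd(27,6) + gcd(1,74) + gcd(79,13) + gcd(7,62) + gcd(36,18) + gcd(10,11) = 3+1+1+1+18+1 = 25.
Pick's theorem gives I = A − B/2 + 1 = 9351/2 − 25/2 + 1 = 4664.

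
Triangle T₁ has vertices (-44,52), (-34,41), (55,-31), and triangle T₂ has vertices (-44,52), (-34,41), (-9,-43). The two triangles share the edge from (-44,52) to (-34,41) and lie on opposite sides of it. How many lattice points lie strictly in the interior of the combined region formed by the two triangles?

409

The union is the simple quadrilateral with vertices (-44,52), (55,-31), (-34,41), (-9,-43) in order.
Using the shoelace formula, 2A = |((-44)·(-31) − 55·52) + (55·41 − (-34)·(-31)) + ((-34)·(-43) − (-9)·41) + ((-9)·52 − (-44)·(-43))| = 824, so the area is 412.
The number of boundary lattice points is Σ gcd(|Δx|,|Δy|) = gcd(99,83) + gcd(89,72) + gcd(25,84) + gcd(35,95) = 1+1+1+5 = 8.
By Pick's theorem I = A − B/2 + 1 = 412 − 8/2 + 1 = 409.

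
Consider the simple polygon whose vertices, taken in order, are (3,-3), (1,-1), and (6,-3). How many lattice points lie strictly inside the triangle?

The shoelace formula gives twice the area as |(3·(-1) − 1·(-3)) + (1·(-3) − 6·(-1)) + (6·(-3) − 3·(-3))| = 6, so the area is 3.
Along each edge there are gcd(|Δx|,|Δy|)+1 lattice points, so counting each shared vertex once the boundary has gcd(2,2) + gcd(5,2) + gcd(3,0) = 2+1+3 = 6.
Pick's theorem gives I = A − B/2 + 1 = 3 − 6/2 + 1 = 1.

1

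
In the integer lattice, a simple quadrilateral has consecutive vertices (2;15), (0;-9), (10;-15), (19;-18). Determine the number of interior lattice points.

By the shoelace formula, twice the signed area is |(2·(-9) − 0·15) + (0·(-15) − 10·(-9)) + (10·(-18) − 19·(-15)) + (19·15 − 2·(-18))| = 498, so the area is 249.
The number of boundary lattice points is Σ gcd(|Δx|,|Δy|) = gcd(2,24) + gcd(10,6) + gcd(9,3) + gcd(17,33) = 2+2+3+1 = 8.
Pick's theorem gives I = A − B/2 + 1 = 249 − 8/2 + 1 = 246.

246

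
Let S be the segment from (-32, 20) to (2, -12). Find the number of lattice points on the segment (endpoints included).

The number of lattice points on a segment between lattice points is gcd(|Δx|,|Δy|) + 1 = gcd(34,32) + 1 = 2 + 1 = 3.

3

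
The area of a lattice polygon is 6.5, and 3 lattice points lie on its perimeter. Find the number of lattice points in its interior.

From Pick's theorem, I = A − B/2 + 1 = 6.5 − 3/2 + 1 = 6.

6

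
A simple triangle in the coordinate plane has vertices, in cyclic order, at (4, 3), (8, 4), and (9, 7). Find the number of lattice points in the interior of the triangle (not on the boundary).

5

By the shoelace formula, twice the signed area is |[4·4 − 8·3] + [8·7 − 9·4] + [9·3 − 4·7]| = 11, so the area is 5.5.
Summing gcd(|Δx|,|Δy|) over the edges gives the boundary count: gcd(4,1) + gcd(1,3) + gcd(5,4) = 1+1+1 = 3.
By Pick's theorem A = I + B/2 − 1, so I = 5.5 − 3/2 + 1 = 5.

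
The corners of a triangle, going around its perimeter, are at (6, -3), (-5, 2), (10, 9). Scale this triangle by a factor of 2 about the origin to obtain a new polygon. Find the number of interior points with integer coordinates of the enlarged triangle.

The shoelace formula gives twice the area as |(6·2 − (-5)·(-3)) + ((-5)·9 − 10·2) + (10·(-3) − 6·9)| = 152, so the area is 76.
Along each edge there are gcd(|Δx|,|Δy|)+1 lattice points, so counting each shared vertex once the boundary has gcd(11,5) + gcd(15,7) + gcd(4,12) = 1+1+4 = 6.
Scaling by 2 multiplies the area by 2² = 4 (so the new area is 304) and multiplies the boundary lattice-point count by 2, giving 12.
By Pick's theorem, the interior count of the dilated polygon is 304 − 12/2 + 1 = 299.

299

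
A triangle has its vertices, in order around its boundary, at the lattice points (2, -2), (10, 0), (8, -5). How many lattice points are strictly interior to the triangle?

16

By the shoelace formula, twice the signed area is |(2·0 − 10·(-2)) + (10·(-5) − 8·0) + (8·(-2) − 2·(-5))| = 36, so the area is 18.
The number of boundary lattice points is Σ gcd(|Δx|,|Δy|) = gcd(8,2) + gcd(2,5) + gcd(6,3) = 2+1+3 = 6.
Pick's theorem gives I = A − B/2 + 1 = 18 − 6/2 + 1 = 16.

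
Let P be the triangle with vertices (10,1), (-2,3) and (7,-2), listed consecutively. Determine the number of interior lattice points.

19

By the shoelace formula, twice the signed area is |(10·3 − (-2)·1) + ((-2)·(-2) − 7·3) + (7·1 − 10·(-2))| = 42, so the area is 21.
Along each edge there are gcd(|Δx|,|Δy|)+1 lattice points, so counting each shared vertex once the boundary has gcd(12,2) + gcd(9,5) + gcd(3,3) = 2+1+3 = 6.
By Pick's theorem A = I + B/2 − 1, so I = 21 − 6/2 + 1 = 19.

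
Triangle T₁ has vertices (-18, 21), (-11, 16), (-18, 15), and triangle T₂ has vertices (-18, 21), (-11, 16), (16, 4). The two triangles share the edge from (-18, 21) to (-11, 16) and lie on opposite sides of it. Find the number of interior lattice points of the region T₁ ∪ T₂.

34

The union is the simple quadrilateral with vertices (-18, 21), (-18, 15), (-11, 16), (16, 4) in order.
By the shoelace formula, twice the signed area is |((-18)·15 − (-18)·21) + ((-18)·16 − (-11)·15) + ((-11)·4 − 16·16) + (16·21 − (-18)·4)| = 93, so the area is 46.5.
Summing gcd(|Δx|,|Δy|) over the edges gives the boundary count: gcd(0,6) + gcd(7,1) + gcd(27,12) + gcd(34,17) = 6+1+3+17 = 27.
By Pick's theorem I = A − B/2 + 1 = 46.5 − 27/2 + 1 = 34.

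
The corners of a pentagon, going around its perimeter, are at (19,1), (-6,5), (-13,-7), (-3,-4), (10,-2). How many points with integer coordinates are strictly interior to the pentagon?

164

Using the shoelace formula, 2A = |[19·5 − (-6)·1] + [(-6)·(-7) − (-13)·5] + [(-13)·(-4) − (-3)·(-7)] + [(-3)·(-2) − 10·(-4)] + [10·1 − 19·(-2)]| = 333, so the area is 333/2.
Along each edge there are gcd(|Δx|,|Δy|)+1 lattice points, so counting each shared vertex once the boundary has gcd(25,4) + gcd(7,12) + gcd(10,3) + gcd(13,2) + gcd(9,3) = 1+1+1+1+3 = 7.
Pick's theorem gives I = A − B/2 + 1 = 333/2 − 7/2 + 1 = 164.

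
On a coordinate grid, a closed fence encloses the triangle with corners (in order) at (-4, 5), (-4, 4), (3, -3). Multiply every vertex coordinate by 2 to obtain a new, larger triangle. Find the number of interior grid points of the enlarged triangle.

6

Using the shoelace formula, 2A = |((-4)·4 − (-4)·5) + ((-4)·(-3) − 3·4) + (3·5 − (-4)·(-3))| = 7, so the area is 3.5.
The number of boundary lattice points is Σ gcd(|Δx|,|Δy|) = gcd(0,1) + gcd(7,7) + gcd(7,8) = 1+7+1 = 9.
Scaling by 2 multiplies the area by 2² = 4 (so the new area is 14) and multiplies the boundary lattice-point count by 2, giving 18.
By Pick's theorem, the interior count of the dilated polygon is 14 − 18/2 + 1 = 6.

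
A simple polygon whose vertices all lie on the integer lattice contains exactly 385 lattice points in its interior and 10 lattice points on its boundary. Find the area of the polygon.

By Pick's theorem, A = I + B/2 − 1 = 385 + 10/2 − 1 = 389.

389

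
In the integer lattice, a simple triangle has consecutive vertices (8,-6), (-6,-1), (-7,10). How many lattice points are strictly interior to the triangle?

By the shoelace formula, twice the signed area is |[8·(-1) − (-6)·(-6)] + [(-6)·10 − (-7)·(-1)] + [(-7)·(-6) − 8·10]| = 149, so the area is 149/2.
Summing gcd(|Δx|,|Δy|) over the edges gives the boundary count: gcd(14,5) + gcd(1,11) + gcd(15,16) = 1+1+1 = 3.
By Pick's theorem A = I + B/2 − 1, so I = 149/2 − 3/2 + 1 = 74.

74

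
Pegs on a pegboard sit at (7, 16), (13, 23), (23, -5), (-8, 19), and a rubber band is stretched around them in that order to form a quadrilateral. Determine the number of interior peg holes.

250

Using the shoelace formula, 2A = |[7·23 − 13·16] + [13·(-5) − 23·23] + [23·19 − (-8)·(-5)] + [(-8)·16 − 7·19]| = 505, so the area is 505/2.
The number of boundary lattice points is Σ gcd(|Δx|,|Δy|) = gcd(6,7) + gcd(10,28) + gcd(31,24) + gcd(15,3) = 1+2+1+3 = 7.
By Pick's theorem A = I + B/2 − 1, so I = 505/2 − 7/2 + 1 = 250.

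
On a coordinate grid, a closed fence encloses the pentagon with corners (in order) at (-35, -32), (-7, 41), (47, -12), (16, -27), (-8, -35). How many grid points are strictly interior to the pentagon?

3156

Using the shoelace formula, 2A = |((-35)·41 − (-7)·(-32)) + ((-7)·(-12) − 47·41) + (47·(-27) − 16·(-12)) + (16·(-35) − (-8)·(-27)) + ((-8)·(-32) − (-35)·(-35))| = 6324, so the area is 3162.
The number of boundary lattice points is Σ gcd(|Δx|,|Δy|) = gcd(28,73) + gcd(54,53) + gcd(31,15) + gcd(24,8) + gcd(27,3) = 1+1+1+8+3 = 14.
By Pick's theorem A = I + B/2 − 1, so I = 3162 − 14/2 + 1 = 3156.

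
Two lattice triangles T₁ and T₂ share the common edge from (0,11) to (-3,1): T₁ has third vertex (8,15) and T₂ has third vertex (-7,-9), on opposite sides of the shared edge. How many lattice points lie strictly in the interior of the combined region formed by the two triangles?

36

The union is the simple quadrilateral with vertices (0,11), (8,15), (-3,1), (-7,-9) in order.
Using the shoelace formula, 2A = |[0·15 − 8·11] + [8·1 − (-3)·15] + [(-3)·(-9) − (-7)·1] + [(-7)·11 − 0·(-9)]| = 78, so the area is 39.
Along each edge there are gcd(|Δx|,|Δy|)+1 lattice points, so counting each shared vertex once the boundary has gcd(8,4) + gcd(11,14) + gcd(4,10) + gcd(7,20) = 4+1+2+1 = 8.
By Pick's theorem I = A − B/2 + 1 = 39 − 8/2 + 1 = 36.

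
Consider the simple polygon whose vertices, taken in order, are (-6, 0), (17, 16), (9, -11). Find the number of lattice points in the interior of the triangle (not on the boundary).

The shoelace formula gives twice the area as |((-6)·16 − 17·0) + (17·(-11) − 9·16) + (9·0 − (-6)·(-11))| = 493, so the area is 493/2.
Along each edge there are gcd(|Δx|,|Δy|)+1 lattice points, so counting each shared vertex once the boundary has gcd(23,16) + gcd(8,27) + gcd(15,11) = 1+1+1 = 3.
By Pick's theorem A = I + B/2 − 1, so I = 493/2 − 3/2 + 1 = 246.

246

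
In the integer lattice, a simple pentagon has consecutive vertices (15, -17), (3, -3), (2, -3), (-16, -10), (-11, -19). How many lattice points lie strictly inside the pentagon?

The shoelace formula gives twice the area as |[15·(-3) − 3·(-17)] + [3·(-3) − 2·(-3)] + [2·(-10) − (-16)·(-3)] + [(-16)·(-19) − (-11)·(-10)] + [(-11)·(-17) − 15·(-19)]| = 601, so the area is 300.5.
The number of boundary lattice points is Σ gcd(|Δx|,|Δy|) = gcd(12,14) + gcd(1,0) + gcd(18,7) + gcd(5,9) + gcd(26,2) = 2+1+1+1+2 = 7.
Pick's theorem gives I = A − B/2 + 1 = 300.5 − 7/2 + 1 = 298.

298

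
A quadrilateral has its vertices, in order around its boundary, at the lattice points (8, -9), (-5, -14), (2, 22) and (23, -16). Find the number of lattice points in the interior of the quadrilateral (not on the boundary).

427

Using the shoelace formula, 2A = |(8·(-14) − (-5)·(-9)) + ((-5)·22 − 2·(-14)) + (2·(-16) − 23·22) + (23·(-9) − 8·(-16))| = 856, so the area is 428.
The number of boundary lattice points is Σ gcd(|Δx|,|Δy|) = gcd(13,5) + gcd(7,36) + gcd(21,38) + gcd(15,7) = 1+1+1+1 = 4.
By Pick's theorem A = I + B/2 − 1, so I = 428 − 4/2 + 1 = 427.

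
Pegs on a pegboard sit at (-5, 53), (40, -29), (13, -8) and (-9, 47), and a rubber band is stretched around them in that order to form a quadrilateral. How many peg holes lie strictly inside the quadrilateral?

803

The shoelace formula gives twice the area as |((-5)·(-29) − 40·53) + (40·(-8) − 13·(-29)) + (13·47 − (-9)·(-8)) + ((-9)·53 − (-5)·47)| = 1621, so the area is 1621/2.
Summing gcd(|Δx|,|Δy|) over the edges gives the boundary count: gcd(45,82) + gcd(27,21) + gcd(22,55) + gcd(4,6) = 1+3+11+2 = 17.
Pick's theorem gives I = A − B/2 + 1 = 1621/2 − 17/2 + 1 = 803.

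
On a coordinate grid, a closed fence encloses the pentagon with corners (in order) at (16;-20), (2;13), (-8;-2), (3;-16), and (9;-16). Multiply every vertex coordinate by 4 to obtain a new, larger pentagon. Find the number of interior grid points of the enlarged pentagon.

By the shoelace formula, twice the signed area is |(16·13 − 2·(-20)) + (2·(-2) − (-8)·13) + ((-8)·(-16) − 3·(-2)) + (3·(-16) − 9·(-16)) + (9·(-20) − 16·(-16))| = 654, so the area is 327.
The number of boundary lattice points is Σ gcd(|Δx|,|Δy|) = gcd(14,33) + gcd(10,15) + gcd(11,14) + gcd(6,0) + gcd(7,4) = 1+5+1+6+1 = 14.
Scaling by 4 multiplies the area by 4² = 16 (so the new area is 5232) and multiplies the boundary lattice-point count by 4, giving 56.
By Pick's theorem, the interior count of the dilated polygon is 5232 − 56/2 + 1 = 5205.

5205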